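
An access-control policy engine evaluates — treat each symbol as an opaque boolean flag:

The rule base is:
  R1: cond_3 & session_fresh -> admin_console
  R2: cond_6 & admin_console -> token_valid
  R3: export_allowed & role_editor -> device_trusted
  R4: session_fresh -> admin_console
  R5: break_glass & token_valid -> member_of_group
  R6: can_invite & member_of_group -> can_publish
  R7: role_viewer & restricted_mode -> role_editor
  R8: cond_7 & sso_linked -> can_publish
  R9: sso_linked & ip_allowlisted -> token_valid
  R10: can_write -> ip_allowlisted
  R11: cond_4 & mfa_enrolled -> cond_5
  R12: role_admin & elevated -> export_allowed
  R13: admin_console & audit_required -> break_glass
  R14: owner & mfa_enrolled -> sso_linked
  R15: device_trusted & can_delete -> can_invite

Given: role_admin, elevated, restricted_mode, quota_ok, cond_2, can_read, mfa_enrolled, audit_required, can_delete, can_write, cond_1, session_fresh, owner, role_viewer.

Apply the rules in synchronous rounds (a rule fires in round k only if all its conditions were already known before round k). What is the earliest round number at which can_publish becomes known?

4

Round 1 fires R4, R7, R10, R12, R14, giving admin_console, role_editor, ip_allowlisted, export_allowed, sso_linked.
Round 2 fires R3, R9, R13, giving device_trusted, token_valid, break_glass.
Round 3 fires R5, R15, giving member_of_group, can_invite.
Round 4 fires R6, giving can_publish.
can_publish first appears in round 4.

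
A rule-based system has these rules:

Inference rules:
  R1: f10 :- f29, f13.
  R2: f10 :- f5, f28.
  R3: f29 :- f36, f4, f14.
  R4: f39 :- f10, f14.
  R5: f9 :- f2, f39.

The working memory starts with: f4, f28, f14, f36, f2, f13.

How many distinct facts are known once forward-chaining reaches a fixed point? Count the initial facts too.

10

Round 1 — R3, derive f29.
Round 2 — R1, derive f10.
Round 3 — R4, derive f39.
Round 4 — R5, derive f9.
Closure: {f10, f13, f14, f2, f28, f29, f36, f39, f4, f9} — 10 facts.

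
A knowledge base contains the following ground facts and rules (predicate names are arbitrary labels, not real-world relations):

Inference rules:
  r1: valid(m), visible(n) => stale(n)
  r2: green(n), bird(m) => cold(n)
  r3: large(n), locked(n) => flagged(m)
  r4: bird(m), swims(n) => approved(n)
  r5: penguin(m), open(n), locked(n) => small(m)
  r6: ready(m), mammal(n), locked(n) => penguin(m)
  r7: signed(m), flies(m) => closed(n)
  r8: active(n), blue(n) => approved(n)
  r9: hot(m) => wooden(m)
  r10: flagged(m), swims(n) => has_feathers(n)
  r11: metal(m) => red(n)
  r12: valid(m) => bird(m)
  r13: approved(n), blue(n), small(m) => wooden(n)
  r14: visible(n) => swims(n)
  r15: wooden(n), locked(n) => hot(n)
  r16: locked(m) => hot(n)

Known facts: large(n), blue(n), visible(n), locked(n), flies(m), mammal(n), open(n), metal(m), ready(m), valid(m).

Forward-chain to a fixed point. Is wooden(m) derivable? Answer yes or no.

Round 1: r1 [valid(m), visible(n) => stale(n)]; r3 [large(n), locked(n) => flagged(m)]; r6 [ready(m), mammal(n), locked(n) => penguin(m)]; r11 [metal(m) => red(n)]; r12 [valid(m) => bird(m)]; r14 [visible(n) => swims(n)]. Adds stale(n), flagged(m), penguin(m), red(n), bird(m), swims(n).
Round 2: r4 [bird(m), swims(n) => approved(n)]; r5 [penguin(m), open(n), locked(n) => small(m)]; r10 [flagged(m), swims(n) => has_feathers(n)]. Adds approved(n), small(m), has_feathers(n).
Round 3: r13 [approved(n), blue(n), small(m) => wooden(n)]. Adds wooden(n).
Round 4: r15 [wooden(n), locked(n) => hot(n)]. Adds hot(n).
Fixed point reached. wooden(m) is concluded only by r9; r9 needs hot(m) (never derived).

no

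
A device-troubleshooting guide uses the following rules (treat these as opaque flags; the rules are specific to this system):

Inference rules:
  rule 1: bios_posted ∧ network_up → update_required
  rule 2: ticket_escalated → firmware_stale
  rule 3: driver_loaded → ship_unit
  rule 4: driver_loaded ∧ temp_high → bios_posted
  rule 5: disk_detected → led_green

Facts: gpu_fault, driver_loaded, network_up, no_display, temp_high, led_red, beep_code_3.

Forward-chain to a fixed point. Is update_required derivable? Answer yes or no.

yes

Round 1: rule 3 [driver_loaded → ship_unit]; rule 4 [driver_loaded ∧ temp_high → bios_posted]. Adds ship_unit, bios_posted.
Round 2: rule 1 [bios_posted ∧ network_up → update_required]. Adds update_required.
update_required appears in round 2, so it is derivable.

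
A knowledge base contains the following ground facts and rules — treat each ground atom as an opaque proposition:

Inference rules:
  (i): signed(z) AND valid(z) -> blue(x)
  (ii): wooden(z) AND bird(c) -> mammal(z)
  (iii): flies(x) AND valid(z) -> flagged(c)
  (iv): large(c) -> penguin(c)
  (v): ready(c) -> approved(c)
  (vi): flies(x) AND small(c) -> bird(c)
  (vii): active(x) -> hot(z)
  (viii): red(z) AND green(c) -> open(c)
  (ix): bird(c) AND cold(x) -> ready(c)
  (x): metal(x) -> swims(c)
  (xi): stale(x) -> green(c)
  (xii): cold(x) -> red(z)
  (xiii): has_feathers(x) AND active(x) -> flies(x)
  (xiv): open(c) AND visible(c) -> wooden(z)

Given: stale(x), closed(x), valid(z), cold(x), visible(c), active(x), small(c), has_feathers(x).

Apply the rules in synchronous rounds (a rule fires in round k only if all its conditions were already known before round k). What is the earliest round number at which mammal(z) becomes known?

Round 1 fires (vii), (xi), (xii), (xiii), giving hot(z), green(c), red(z), flies(x).
Round 2 fires (iii), (vi), (viii), giving flagged(c), bird(c), open(c).
Round 3 fires (ix), (xiv), giving ready(c), wooden(z).
Round 4 fires (ii), (v), giving mammal(z), approved(c).
mammal(z) first appears in round 4.

4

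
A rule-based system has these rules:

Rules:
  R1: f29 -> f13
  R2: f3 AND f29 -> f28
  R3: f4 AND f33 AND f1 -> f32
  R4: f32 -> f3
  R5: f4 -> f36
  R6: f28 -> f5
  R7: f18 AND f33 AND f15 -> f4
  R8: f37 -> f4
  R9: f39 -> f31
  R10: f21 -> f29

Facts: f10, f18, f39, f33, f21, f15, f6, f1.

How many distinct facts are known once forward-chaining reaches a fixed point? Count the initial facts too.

17

Round 1: R7 [f18 AND f33 AND f15 -> f4]; R9 [f39 -> f31]; R10 [f21 -> f29]. New: f4, f31, f29.
Round 2: R1 [f29 -> f13]; R3 [f4 AND f33 AND f1 -> f32]; R5 [f4 -> f36]. New: f13, f32, f36.
Round 3: R4 [f32 -> f3]. New: f3.
Round 4: R2 [f3 AND f29 -> f28]. New: f28.
Round 5: R6 [f28 -> f5]. New: f5.
Closure: {f1, f10, f13, f15, f18, f21, f28, f29, f3, f31, f32, f33, f36, f39, f4, f5, f6} — 17 facts.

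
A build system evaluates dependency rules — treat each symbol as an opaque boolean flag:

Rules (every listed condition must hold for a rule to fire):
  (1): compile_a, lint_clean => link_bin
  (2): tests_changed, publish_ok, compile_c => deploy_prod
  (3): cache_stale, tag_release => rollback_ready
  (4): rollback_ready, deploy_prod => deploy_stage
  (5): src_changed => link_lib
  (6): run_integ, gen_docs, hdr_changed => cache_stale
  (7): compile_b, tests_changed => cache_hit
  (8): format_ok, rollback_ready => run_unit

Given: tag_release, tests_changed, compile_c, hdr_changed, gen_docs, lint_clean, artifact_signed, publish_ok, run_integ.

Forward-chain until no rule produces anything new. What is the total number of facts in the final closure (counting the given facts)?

Round 1 fires (2), (6), giving deploy_prod, cache_stale.
Round 2 fires (3), giving rollback_ready.
Round 3 fires (4), giving deploy_stage.
Closure: {artifact_signed, cache_stale, compile_c, deploy_prod, deploy_stage, gen_docs, hdr_changed, lint_clean, publish_ok, rollback_ready, run_integ, tag_release, tests_changed} — 13 facts.

13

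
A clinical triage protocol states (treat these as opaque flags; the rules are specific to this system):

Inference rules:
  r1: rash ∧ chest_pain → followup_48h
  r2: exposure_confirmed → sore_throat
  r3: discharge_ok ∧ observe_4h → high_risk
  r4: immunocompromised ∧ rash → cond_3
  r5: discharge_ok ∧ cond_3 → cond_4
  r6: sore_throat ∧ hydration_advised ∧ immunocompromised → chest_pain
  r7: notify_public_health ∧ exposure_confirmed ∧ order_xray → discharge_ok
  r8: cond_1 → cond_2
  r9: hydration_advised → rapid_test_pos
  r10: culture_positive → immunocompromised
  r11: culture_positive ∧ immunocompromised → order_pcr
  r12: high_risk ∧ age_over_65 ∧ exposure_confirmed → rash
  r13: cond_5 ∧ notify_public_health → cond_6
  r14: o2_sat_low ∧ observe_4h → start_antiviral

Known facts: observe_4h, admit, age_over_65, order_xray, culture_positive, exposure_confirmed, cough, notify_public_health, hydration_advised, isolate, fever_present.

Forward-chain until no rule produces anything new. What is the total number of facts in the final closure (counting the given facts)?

22

[1] r2 [exposure_confirmed → sore_throat]; r7 [notify_public_health ∧ exposure_confirmed ∧ order_xray → discharge_ok]; r9 [hydration_advised → rapid_test_pos]; r10 [culture_positive → immunocompromised]. ⇒ new: sore_throat, discharge_ok, rapid_test_pos, immunocompromised.
[2] r3 [discharge_ok ∧ observe_4h → high_risk]; r6 [sore_throat ∧ hydration_advised ∧ immunocompromised → chest_pain]; r11 [culture_positive ∧ immunocompromised → order_pcr]. ⇒ new: high_risk, chest_pain, order_pcr.
[3] r12 [high_risk ∧ age_over_65 ∧ exposure_confirmed → rash]. ⇒ new: rash.
[4] r1 [rash ∧ chest_pain → followup_48h]; r4 [immunocompromised ∧ rash → cond_3]. ⇒ new: followup_48h, cond_3.
[5] r5 [discharge_ok ∧ cond_3 → cond_4]. ⇒ new: cond_4.
Closure: {admit, age_over_65, chest_pain, cond_3, cond_4, cough, culture_positive, discharge_ok, exposure_confirmed, fever_present, followup_48h, high_risk, hydration_advised, immunocompromised, isolate, notify_public_health, observe_4h, order_pcr, order_xray, rapid_test_pos, rash, sore_throat} — 22 facts.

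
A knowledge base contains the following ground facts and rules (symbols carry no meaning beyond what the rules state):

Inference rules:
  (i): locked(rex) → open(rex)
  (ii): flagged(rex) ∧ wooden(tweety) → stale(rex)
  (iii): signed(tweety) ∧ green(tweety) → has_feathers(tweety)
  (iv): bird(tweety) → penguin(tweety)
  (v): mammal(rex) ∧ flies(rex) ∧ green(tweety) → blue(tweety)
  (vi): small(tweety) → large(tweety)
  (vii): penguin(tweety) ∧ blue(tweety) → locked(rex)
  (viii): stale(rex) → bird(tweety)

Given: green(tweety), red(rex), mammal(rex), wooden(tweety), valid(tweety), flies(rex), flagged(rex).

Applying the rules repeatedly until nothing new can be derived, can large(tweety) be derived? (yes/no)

no

Round 1 fires (ii), (v), giving stale(rex), blue(tweety).
Round 2 fires (viii), giving bird(tweety).
Round 3 fires (iv), giving penguin(tweety).
Round 4 fires (vii), giving locked(rex).
Round 5 fires (i), giving open(rex).
Fixed point reached. large(tweety) is concluded only by (vi); (vi) needs small(tweety) (never derived).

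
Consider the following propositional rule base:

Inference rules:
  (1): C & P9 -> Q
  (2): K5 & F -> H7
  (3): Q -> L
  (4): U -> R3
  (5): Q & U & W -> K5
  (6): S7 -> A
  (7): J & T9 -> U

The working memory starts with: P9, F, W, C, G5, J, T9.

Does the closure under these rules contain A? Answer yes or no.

Round 1 fires (1), (7), giving Q, U.
Round 2 fires (3), (4), (5), giving L, R3, K5.
Round 3 fires (2), giving H7.
Fixed point reached. A is concluded only by (6); (6) needs S7 (never derived).

no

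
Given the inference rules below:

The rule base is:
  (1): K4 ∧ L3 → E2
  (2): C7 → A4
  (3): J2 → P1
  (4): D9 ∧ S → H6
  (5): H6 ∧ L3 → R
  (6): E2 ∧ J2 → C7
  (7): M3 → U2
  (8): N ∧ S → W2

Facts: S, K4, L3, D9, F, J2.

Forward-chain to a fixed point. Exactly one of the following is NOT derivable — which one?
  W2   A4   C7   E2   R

Round 1 — (1), (3), (4), derive E2, P1, H6.
Round 2 — (5), (6), derive R, C7.
Round 3 — (2), derive A4.
Derived: R (round 2), A4 (round 3), C7 (round 2), E2 (round 1). W2 never appears in any round.

W2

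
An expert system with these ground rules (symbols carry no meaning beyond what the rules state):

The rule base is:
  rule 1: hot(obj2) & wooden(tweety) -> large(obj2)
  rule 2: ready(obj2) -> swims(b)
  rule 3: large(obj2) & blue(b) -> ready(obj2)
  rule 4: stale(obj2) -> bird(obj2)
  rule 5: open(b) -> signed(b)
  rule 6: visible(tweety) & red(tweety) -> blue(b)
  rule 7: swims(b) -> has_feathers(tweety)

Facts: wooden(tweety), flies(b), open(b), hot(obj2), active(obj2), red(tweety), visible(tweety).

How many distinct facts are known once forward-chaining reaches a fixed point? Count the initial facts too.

Round 1 fires rule 1, rule 5, rule 6, giving large(obj2), signed(b), blue(b).
Round 2 fires rule 3, giving ready(obj2).
Round 3 fires rule 2, giving swims(b).
Round 4 fires rule 7, giving has_feathers(tweety).
Closure: {active(obj2), blue(b), flies(b), has_feathers(tweety), hot(obj2), large(obj2), open(b), ready(obj2), red(tweety), signed(b), swims(b), visible(tweety), wooden(tweety)} — 13 facts.

13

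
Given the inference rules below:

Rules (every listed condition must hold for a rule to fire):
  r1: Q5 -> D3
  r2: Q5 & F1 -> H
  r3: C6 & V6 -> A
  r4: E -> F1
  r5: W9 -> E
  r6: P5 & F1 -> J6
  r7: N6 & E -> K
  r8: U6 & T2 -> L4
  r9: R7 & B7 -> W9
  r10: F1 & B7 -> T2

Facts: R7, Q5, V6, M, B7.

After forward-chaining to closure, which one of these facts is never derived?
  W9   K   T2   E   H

Round 1 fires r1, r9, giving D3, W9.
Round 2 fires r5, giving E.
Round 3 fires r4, giving F1.
Round 4 fires r2, r10, giving H, T2.
Derived: H (round 4), W9 (round 1), T2 (round 4), E (round 2). K never appears in any round.

K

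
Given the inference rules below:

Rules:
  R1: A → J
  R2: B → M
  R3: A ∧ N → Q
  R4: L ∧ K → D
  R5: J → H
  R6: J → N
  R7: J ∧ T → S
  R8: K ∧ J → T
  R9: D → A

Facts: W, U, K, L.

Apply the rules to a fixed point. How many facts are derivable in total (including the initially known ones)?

12

Round 1: R4 [L ∧ K → D]. Adds D.
Round 2: R9 [D → A]. Adds A.
Round 3: R1 [A → J]. Adds J.
Round 4: R5 [J → H]; R6 [J → N]; R8 [K ∧ J → T]. Adds H, N, T.
Round 5: R3 [A ∧ N → Q]; R7 [J ∧ T → S]. Adds Q, S.
Closure: {A, D, H, J, K, L, N, Q, S, T, U, W} — 12 facts.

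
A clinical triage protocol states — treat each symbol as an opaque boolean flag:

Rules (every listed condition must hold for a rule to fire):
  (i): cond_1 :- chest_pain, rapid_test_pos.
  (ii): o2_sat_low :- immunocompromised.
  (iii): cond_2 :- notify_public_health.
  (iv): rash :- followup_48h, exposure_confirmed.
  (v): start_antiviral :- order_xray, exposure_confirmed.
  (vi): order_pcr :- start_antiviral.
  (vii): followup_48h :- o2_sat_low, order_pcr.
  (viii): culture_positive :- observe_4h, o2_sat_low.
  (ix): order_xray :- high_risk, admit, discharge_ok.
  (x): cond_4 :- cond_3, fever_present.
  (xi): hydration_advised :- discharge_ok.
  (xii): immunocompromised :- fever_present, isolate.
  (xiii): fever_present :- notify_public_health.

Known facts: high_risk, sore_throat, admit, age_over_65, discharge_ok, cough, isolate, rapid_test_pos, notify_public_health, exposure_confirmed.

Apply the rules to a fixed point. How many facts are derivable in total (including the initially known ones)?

Round 1: (iii) [cond_2 :- notify_public_health.]; (ix) [order_xray :- high_risk, admit, discharge_ok.]; (xi) [hydration_advised :- discharge_ok.]; (xiii) [fever_present :- notify_public_health.]. New: cond_2, order_xray, hydration_advised, fever_present.
Round 2: (v) [start_antiviral :- order_xray, exposure_confirmed.]; (xii) [immunocompromised :- fever_present, isolate.]. New: start_antiviral, immunocompromised.
Round 3: (ii) [o2_sat_low :- immunocompromised.]; (vi) [order_pcr :- start_antiviral.]. New: o2_sat_low, order_pcr.
Round 4: (vii) [followup_48h :- o2_sat_low, order_pcr.]. New: followup_48h.
Round 5: (iv) [rash :- followup_48h, exposure_confirmed.]. New: rash.
Closure: {admit, age_over_65, cond_2, cough, discharge_ok, exposure_confirmed, fever_present, followup_48h, high_risk, hydration_advised, immunocompromised, isolate, notify_public_health, o2_sat_low, order_pcr, order_xray, rapid_test_pos, rash, sore_throat, start_antiviral} — 20 facts.

20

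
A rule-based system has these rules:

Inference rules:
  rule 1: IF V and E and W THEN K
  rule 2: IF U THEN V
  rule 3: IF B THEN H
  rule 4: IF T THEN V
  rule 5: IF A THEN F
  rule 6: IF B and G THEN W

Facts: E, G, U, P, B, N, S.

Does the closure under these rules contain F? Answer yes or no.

[1] rule 2 [IF U THEN V]; rule 3 [IF B THEN H]; rule 6 [IF B and G THEN W]. ⇒ new: V, H, W.
[2] rule 1 [IF V and E and W THEN K]. ⇒ new: K.
Fixed point reached. F is concluded only by rule 5; rule 5 needs A (never derived).

no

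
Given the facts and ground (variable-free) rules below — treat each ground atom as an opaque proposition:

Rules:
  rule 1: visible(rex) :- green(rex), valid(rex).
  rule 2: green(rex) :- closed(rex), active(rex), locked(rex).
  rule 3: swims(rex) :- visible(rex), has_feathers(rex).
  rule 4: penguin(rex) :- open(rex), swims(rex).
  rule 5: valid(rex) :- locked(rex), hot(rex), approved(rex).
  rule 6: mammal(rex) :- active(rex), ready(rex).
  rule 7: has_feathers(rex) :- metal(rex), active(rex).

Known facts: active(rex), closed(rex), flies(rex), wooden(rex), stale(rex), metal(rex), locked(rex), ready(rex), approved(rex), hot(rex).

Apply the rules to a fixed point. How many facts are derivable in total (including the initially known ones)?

16

Round 1: rule 2 [green(rex) :- closed(rex), active(rex), locked(rex).]; rule 5 [valid(rex) :- locked(rex), hot(rex), approved(rex).]; rule 6 [mammal(rex) :- active(rex), ready(rex).]; rule 7 [has_feathers(rex) :- metal(rex), active(rex).]. Adds green(rex), valid(rex), mammal(rex), has_feathers(rex).
Round 2: rule 1 [visible(rex) :- green(rex), valid(rex).]. Adds visible(rex).
Round 3: rule 3 [swims(rex) :- visible(rex), has_feathers(rex).]. Adds swims(rex).
Closure: {active(rex), approved(rex), closed(rex), flies(rex), green(rex), has_feathers(rex), hot(rex), locked(rex), mammal(rex), metal(rex), ready(rex), stale(rex), swims(rex), valid(rex), visible(rex), wooden(rex)} — 16 facts.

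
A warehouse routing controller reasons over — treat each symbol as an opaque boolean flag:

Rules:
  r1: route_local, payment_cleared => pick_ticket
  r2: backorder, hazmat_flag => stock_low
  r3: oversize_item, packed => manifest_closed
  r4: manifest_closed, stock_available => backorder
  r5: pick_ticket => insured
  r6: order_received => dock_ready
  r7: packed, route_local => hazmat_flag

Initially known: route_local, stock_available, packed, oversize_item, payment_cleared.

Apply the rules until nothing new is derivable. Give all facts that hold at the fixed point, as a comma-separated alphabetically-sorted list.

backorder, hazmat_flag, insured, manifest_closed, oversize_item, packed, payment_cleared, pick_ticket, route_local, stock_available, stock_low

Round 1: r1 [route_local, payment_cleared => pick_ticket]; r3 [oversize_item, packed => manifest_closed]; r7 [packed, route_local => hazmat_flag]. New: pick_ticket, manifest_closed, hazmat_flag.
Round 2: r4 [manifest_closed, stock_available => backorder]; r5 [pick_ticket => insured]. New: backorder, insured.
Round 3: r2 [backorder, hazmat_flag => stock_low]. New: stock_low.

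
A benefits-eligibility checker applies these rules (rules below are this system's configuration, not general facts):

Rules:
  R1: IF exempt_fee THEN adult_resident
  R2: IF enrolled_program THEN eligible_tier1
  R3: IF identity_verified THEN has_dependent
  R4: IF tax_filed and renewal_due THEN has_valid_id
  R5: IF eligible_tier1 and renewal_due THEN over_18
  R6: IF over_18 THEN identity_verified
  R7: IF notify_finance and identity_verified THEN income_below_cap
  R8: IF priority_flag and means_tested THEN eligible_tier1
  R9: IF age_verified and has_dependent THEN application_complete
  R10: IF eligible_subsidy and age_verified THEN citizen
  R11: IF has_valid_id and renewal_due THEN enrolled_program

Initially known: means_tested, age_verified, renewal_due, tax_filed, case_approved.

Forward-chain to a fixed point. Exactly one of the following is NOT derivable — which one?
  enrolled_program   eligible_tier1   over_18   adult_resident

adult_resident

Round 1 fires R4, giving has_valid_id.
Round 2 fires R11, giving enrolled_program.
Round 3 fires R2, giving eligible_tier1.
Round 4 fires R5, giving over_18.
Round 5 fires R6, giving identity_verified.
Round 6 fires R3, giving has_dependent.
Round 7 fires R9, giving application_complete.
Derived: over_18 (round 4), eligible_tier1 (round 3), enrolled_program (round 2). adult_resident never appears in any round.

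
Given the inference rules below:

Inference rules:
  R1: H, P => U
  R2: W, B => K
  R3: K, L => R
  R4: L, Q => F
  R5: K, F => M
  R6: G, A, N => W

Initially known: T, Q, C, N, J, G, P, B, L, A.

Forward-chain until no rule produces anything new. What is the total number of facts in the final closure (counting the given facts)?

Round 1 fires R4, R6, giving F, W.
Round 2 fires R2, giving K.
Round 3 fires R3, R5, giving R, M.
Closure: {A, B, C, F, G, J, K, L, M, N, P, Q, R, T, W} — 15 facts.

15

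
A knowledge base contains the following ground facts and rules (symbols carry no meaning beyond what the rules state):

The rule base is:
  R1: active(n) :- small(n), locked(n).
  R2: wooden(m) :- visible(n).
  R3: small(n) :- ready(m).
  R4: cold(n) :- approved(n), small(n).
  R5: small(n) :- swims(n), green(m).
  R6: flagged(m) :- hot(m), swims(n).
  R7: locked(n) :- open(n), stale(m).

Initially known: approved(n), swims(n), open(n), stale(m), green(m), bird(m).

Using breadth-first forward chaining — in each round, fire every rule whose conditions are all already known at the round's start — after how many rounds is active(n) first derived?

2

Round 1: R5 [small(n) :- swims(n), green(m).]; R7 [locked(n) :- open(n), stale(m).]. New: small(n), locked(n).
Round 2: R1 [active(n) :- small(n), locked(n).]; R4 [cold(n) :- approved(n), small(n).]. New: active(n), cold(n).
active(n) first appears in round 2.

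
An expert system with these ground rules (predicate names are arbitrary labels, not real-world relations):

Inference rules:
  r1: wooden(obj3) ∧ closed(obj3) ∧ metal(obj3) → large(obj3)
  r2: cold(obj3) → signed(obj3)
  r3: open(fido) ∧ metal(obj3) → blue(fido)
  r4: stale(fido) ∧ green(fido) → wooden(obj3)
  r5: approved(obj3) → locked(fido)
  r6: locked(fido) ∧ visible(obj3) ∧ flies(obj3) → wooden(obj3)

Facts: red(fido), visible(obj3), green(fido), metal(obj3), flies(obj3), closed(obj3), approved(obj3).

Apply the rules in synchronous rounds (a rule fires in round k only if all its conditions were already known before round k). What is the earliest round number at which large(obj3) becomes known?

3

Round 1 fires r5, giving locked(fido).
Round 2 fires r6, giving wooden(obj3).
Round 3 fires r1, giving large(obj3).
large(obj3) first appears in round 3.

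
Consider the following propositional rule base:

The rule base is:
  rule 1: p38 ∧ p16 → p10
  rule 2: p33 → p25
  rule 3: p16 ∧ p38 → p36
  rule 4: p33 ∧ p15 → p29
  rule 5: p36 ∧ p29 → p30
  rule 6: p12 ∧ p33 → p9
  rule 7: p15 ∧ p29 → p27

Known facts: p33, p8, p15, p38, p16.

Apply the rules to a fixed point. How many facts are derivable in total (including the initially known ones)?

11

Round 1: rule 1 [p38 ∧ p16 → p10]; rule 2 [p33 → p25]; rule 3 [p16 ∧ p38 → p36]; rule 4 [p33 ∧ p15 → p29]. New: p10, p25, p36, p29.
Round 2: rule 5 [p36 ∧ p29 → p30]; rule 7 [p15 ∧ p29 → p27]. New: p30, p27.
Closure: {p10, p15, p16, p25, p27, p29, p30, p33, p36, p38, p8} — 11 facts.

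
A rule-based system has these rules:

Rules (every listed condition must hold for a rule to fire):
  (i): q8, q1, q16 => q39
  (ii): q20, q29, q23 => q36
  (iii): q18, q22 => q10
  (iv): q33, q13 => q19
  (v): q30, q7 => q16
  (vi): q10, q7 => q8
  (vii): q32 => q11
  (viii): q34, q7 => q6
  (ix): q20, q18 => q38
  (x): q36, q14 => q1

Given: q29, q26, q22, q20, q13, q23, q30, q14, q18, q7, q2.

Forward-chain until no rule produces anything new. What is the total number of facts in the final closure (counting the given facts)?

Round 1 fires (ii), (iii), (v), (ix), giving q36, q10, q16, q38.
Round 2 fires (vi), (x), giving q8, q1.
Round 3 fires (i), giving q39.
Closure: {q1, q10, q13, q14, q16, q18, q2, q20, q22, q23, q26, q29, q30, q36, q38, q39, q7, q8} — 18 facts.

18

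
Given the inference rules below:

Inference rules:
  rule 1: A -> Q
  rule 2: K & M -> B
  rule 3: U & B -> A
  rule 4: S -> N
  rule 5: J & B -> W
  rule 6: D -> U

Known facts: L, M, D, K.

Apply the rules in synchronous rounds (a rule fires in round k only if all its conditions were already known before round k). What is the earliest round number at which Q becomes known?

Round 1 fires rule 2, rule 6, giving B, U.
Round 2 fires rule 3, giving A.
Round 3 fires rule 1, giving Q.
Q first appears in round 3.

3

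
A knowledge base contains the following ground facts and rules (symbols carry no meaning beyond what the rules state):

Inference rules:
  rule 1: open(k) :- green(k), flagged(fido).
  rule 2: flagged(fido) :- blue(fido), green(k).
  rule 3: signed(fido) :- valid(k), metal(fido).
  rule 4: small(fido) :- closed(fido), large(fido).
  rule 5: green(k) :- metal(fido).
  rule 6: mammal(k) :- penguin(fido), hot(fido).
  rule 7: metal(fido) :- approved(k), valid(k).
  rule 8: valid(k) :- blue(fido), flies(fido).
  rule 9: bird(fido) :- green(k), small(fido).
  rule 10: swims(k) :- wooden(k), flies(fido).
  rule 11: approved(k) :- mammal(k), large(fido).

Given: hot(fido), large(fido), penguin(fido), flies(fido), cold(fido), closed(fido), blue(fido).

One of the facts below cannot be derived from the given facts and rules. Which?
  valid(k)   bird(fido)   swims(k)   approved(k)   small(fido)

Round 1 — rule 4, rule 6, rule 8, derive small(fido), mammal(k), valid(k).
Round 2 — rule 11, derive approved(k).
Round 3 — rule 7, derive metal(fido).
Round 4 — rule 3, rule 5, derive signed(fido), green(k).
Round 5 — rule 2, rule 9, derive flagged(fido), bird(fido).
Round 6 — rule 1, derive open(k).
Derived: approved(k) (round 2), valid(k) (round 1), bird(fido) (round 5), small(fido) (round 1). swims(k) never appears in any round.

swims(k)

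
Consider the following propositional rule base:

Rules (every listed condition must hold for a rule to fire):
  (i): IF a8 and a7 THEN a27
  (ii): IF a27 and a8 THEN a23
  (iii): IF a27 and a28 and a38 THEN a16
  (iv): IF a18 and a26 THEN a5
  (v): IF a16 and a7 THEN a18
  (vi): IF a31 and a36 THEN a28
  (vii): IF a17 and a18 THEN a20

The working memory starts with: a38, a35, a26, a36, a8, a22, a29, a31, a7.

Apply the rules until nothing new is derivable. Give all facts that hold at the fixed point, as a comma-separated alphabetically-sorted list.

Round 1 — (i), (vi), derive a27, a28.
Round 2 — (ii), (iii), derive a23, a16.
Round 3 — (v), derive a18.
Round 4 — (iv), derive a5.

a16, a18, a22, a23, a26, a27, a28, a29, a31, a35, a36, a38, a5, a7, a8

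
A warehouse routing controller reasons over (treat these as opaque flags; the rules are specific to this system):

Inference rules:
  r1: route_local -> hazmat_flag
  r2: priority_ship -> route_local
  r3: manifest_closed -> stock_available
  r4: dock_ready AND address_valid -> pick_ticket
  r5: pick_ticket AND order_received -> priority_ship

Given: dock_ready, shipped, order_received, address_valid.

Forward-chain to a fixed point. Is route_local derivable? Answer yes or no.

yes

Round 1 fires r4, giving pick_ticket.
Round 2 fires r5, giving priority_ship.
Round 3 fires r2, giving route_local.
Round 4 fires r1, giving hazmat_flag.
route_local appears in round 3, so it is derivable.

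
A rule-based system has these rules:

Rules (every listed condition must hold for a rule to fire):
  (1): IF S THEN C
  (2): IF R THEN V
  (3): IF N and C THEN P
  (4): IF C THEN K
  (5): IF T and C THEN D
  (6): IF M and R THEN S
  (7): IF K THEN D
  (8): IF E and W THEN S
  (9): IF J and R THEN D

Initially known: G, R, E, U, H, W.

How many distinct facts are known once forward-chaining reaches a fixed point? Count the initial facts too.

Round 1: (2) [IF R THEN V]; (8) [IF E and W THEN S]. Adds V, S.
Round 2: (1) [IF S THEN C]. Adds C.
Round 3: (4) [IF C THEN K]. Adds K.
Round 4: (7) [IF K THEN D]. Adds D.
Closure: {C, D, E, G, H, K, R, S, U, V, W} — 11 facts.

11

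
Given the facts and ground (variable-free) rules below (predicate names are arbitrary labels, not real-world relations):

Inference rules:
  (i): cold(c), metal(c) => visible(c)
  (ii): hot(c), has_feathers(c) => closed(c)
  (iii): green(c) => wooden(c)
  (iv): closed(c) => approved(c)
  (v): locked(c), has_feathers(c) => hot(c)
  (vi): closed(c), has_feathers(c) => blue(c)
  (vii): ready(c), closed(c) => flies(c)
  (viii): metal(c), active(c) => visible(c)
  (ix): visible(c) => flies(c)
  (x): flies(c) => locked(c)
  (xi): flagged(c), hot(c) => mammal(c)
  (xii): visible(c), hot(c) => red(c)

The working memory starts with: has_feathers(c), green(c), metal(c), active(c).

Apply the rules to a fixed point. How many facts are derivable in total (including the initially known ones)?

13

Round 1 — (iii), (viii), derive wooden(c), visible(c).
Round 2 — (ix), derive flies(c).
Round 3 — (x), derive locked(c).
Round 4 — (v), derive hot(c).
Round 5 — (ii), (xii), derive closed(c), red(c).
Round 6 — (iv), (vi), derive approved(c), blue(c).
Closure: {active(c), approved(c), blue(c), closed(c), flies(c), green(c), has_feathers(c), hot(c), locked(c), metal(c), red(c), visible(c), wooden(c)} — 13 facts.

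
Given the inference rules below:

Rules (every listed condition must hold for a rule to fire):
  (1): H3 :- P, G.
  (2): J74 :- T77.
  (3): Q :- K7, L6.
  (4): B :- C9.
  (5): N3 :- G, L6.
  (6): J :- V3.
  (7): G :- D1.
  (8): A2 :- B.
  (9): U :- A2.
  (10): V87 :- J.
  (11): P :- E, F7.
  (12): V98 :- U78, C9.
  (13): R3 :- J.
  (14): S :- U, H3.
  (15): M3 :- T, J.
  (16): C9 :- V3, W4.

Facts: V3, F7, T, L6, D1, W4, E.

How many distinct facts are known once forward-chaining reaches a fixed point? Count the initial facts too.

20

Round 1: (6) [J :- V3.]; (7) [G :- D1.]; (11) [P :- E, F7.]; (16) [C9 :- V3, W4.]. Adds J, G, P, C9.
Round 2: (1) [H3 :- P, G.]; (4) [B :- C9.]; (5) [N3 :- G, L6.]; (10) [V87 :- J.]; (13) [R3 :- J.]; (15) [M3 :- T, J.]. Adds H3, B, N3, V87, R3, M3.
Round 3: (8) [A2 :- B.]. Adds A2.
Round 4: (9) [U :- A2.]. Adds U.
Round 5: (14) [S :- U, H3.]. Adds S.
Closure: {A2, B, C9, D1, E, F7, G, H3, J, L6, M3, N3, P, R3, S, T, U, V3, V87, W4} — 20 facts.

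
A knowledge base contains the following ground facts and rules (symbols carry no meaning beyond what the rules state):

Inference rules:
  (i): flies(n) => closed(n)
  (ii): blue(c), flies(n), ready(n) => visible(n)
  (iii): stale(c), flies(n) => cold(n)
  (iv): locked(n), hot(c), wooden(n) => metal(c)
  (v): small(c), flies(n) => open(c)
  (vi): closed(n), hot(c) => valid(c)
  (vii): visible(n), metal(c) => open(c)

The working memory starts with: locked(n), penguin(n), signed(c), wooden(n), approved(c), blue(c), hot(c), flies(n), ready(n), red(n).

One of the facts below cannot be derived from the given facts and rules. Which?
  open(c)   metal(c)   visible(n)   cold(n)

cold(n)

Round 1: (i) [flies(n) => closed(n)]; (ii) [blue(c), flies(n), ready(n) => visible(n)]; (iv) [locked(n), hot(c), wooden(n) => metal(c)]. New: closed(n), visible(n), metal(c).
Round 2: (vi) [closed(n), hot(c) => valid(c)]; (vii) [visible(n), metal(c) => open(c)]. New: valid(c), open(c).
Derived: open(c) (round 2), metal(c) (round 1), visible(n) (round 1). cold(n) never appears in any round.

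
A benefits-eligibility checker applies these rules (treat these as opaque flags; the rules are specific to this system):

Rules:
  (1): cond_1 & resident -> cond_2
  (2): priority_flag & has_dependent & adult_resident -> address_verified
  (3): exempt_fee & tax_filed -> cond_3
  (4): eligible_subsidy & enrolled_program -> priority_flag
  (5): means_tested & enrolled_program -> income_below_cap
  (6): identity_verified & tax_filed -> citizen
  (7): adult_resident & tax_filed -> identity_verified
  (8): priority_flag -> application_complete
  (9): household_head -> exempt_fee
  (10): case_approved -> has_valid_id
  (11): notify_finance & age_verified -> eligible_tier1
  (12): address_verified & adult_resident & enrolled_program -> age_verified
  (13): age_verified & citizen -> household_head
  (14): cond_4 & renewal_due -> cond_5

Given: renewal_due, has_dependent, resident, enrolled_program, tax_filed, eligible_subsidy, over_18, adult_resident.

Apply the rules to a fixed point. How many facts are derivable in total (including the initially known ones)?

Round 1 — (4), (7), derive priority_flag, identity_verified.
Round 2 — (2), (6), (8), derive address_verified, citizen, application_complete.
Round 3 — (12), derive age_verified.
Round 4 — (13), derive household_head.
Round 5 — (9), derive exempt_fee.
Round 6 — (3), derive cond_3.
Closure: {address_verified, adult_resident, age_verified, application_complete, citizen, cond_3, eligible_subsidy, enrolled_program, exempt_fee, has_dependent, household_head, identity_verified, over_18, priority_flag, renewal_due, resident, tax_filed} — 17 facts.

17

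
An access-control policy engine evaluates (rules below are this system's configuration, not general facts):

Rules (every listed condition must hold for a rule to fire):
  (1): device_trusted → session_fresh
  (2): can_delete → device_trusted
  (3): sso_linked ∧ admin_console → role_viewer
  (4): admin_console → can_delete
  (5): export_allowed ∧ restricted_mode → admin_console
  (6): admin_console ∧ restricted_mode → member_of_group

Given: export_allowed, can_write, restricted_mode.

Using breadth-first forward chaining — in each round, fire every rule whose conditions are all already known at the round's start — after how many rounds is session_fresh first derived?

4

Round 1 fires (5), giving admin_console.
Round 2 fires (4), (6), giving can_delete, member_of_group.
Round 3 fires (2), giving device_trusted.
Round 4 fires (1), giving session_fresh.
session_fresh first appears in round 4.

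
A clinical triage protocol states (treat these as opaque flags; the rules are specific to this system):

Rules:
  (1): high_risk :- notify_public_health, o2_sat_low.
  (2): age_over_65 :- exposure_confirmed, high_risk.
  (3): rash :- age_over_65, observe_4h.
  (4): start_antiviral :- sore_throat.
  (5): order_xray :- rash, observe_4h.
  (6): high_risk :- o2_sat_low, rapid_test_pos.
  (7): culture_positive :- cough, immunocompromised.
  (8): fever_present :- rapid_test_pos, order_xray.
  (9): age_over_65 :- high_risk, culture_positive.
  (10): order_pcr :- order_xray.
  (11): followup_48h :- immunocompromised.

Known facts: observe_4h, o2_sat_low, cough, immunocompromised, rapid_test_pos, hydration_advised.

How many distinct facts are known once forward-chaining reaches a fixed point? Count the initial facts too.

Round 1 fires (6), (7), (11), giving high_risk, culture_positive, followup_48h.
Round 2 fires (9), giving age_over_65.
Round 3 fires (3), giving rash.
Round 4 fires (5), giving order_xray.
Round 5 fires (8), (10), giving fever_present, order_pcr.
Closure: {age_over_65, cough, culture_positive, fever_present, followup_48h, high_risk, hydration_advised, immunocompromised, o2_sat_low, observe_4h, order_pcr, order_xray, rapid_test_pos, rash} — 14 facts.

14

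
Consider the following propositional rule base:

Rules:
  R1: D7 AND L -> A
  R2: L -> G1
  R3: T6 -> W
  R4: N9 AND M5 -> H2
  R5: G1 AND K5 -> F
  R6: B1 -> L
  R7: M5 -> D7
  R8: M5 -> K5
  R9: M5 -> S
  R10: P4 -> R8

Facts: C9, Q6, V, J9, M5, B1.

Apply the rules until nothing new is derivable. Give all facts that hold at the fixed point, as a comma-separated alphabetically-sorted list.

Round 1 — R6, R7, R8, R9, derive L, D7, K5, S.
Round 2 — R1, R2, derive A, G1.
Round 3 — R5, derive F.

A, B1, C9, D7, F, G1, J9, K5, L, M5, Q6, S, V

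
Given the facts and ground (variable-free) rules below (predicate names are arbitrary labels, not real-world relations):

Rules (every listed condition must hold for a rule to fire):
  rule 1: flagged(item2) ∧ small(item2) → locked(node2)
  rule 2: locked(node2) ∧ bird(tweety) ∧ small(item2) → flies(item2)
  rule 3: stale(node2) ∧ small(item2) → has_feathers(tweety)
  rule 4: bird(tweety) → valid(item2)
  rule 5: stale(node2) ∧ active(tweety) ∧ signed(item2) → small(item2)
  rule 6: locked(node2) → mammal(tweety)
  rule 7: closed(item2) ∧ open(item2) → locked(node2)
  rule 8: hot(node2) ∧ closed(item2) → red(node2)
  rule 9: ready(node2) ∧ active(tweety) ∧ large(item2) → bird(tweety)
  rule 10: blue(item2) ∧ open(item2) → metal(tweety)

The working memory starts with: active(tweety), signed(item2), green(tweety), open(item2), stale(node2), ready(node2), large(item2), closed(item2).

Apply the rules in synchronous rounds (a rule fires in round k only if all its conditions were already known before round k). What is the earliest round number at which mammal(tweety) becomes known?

Round 1: rule 5 [stale(node2) ∧ active(tweety) ∧ signed(item2) → small(item2)]; rule 7 [closed(item2) ∧ open(item2) → locked(node2)]; rule 9 [ready(node2) ∧ active(tweety) ∧ large(item2) → bird(tweety)]. New: small(item2), locked(node2), bird(tweety).
Round 2: rule 2 [locked(node2) ∧ bird(tweety) ∧ small(item2) → flies(item2)]; rule 3 [stale(node2) ∧ small(item2) → has_feathers(tweety)]; rule 4 [bird(tweety) → valid(item2)]; rule 6 [locked(node2) → mammal(tweety)]. New: flies(item2), has_feathers(tweety), valid(item2), mammal(tweety).
mammal(tweety) first appears in round 2.

2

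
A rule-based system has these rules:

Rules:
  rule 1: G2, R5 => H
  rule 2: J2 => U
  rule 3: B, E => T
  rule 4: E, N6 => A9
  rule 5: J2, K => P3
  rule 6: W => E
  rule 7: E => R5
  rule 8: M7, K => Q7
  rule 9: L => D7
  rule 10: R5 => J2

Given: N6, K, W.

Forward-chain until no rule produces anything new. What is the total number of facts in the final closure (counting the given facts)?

9

Round 1: rule 6 [W => E]. New: E.
Round 2: rule 4 [E, N6 => A9]; rule 7 [E => R5]. New: A9, R5.
Round 3: rule 10 [R5 => J2]. New: J2.
Round 4: rule 2 [J2 => U]; rule 5 [J2, K => P3]. New: U, P3.
Closure: {A9, E, J2, K, N6, P3, R5, U, W} — 9 facts.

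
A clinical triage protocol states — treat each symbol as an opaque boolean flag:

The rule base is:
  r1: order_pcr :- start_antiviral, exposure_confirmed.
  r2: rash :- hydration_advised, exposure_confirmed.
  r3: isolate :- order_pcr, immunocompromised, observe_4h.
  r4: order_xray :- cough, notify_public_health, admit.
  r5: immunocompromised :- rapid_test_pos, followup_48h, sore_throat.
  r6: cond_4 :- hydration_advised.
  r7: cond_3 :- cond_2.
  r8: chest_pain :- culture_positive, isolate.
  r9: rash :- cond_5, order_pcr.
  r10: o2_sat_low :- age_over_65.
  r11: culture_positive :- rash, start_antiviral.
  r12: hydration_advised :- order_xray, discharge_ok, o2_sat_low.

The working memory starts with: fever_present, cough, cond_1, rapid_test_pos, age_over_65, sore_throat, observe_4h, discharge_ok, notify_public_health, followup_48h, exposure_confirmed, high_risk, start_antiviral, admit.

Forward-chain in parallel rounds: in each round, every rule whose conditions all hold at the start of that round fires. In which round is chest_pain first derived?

5

Round 1: r1 [order_pcr :- start_antiviral, exposure_confirmed.]; r4 [order_xray :- cough, notify_public_health, admit.]; r5 [immunocompromised :- rapid_test_pos, followup_48h, sore_throat.]; r10 [o2_sat_low :- age_over_65.]. New: order_pcr, order_xray, immunocompromised, o2_sat_low.
Round 2: r3 [isolate :- order_pcr, immunocompromised, observe_4h.]; r12 [hydration_advised :- order_xray, discharge_ok, o2_sat_low.]. New: isolate, hydration_advised.
Round 3: r2 [rash :- hydration_advised, exposure_confirmed.]; r6 [cond_4 :- hydration_advised.]. New: rash, cond_4.
Round 4: r11 [culture_positive :- rash, start_antiviral.]. New: culture_positive.
Round 5: r8 [chest_pain :- culture_positive, isolate.]. New: chest_pain.
chest_pain first appears in round 5.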